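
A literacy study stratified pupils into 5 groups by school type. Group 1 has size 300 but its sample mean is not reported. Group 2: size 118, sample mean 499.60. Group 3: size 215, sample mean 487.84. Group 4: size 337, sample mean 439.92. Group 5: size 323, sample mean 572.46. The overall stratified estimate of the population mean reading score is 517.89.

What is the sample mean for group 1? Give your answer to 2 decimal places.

N = 300 + 118 + 215 + 337 + 323 = 1293.
Overall total = μ·N = 517.89·1293 = 669631.77.
Subtract the known strata: 118·499.60 + 215·487.84 + 337·439.92 + 323·572.46 = 496996.02.
Remaining total for group 1: 669631.77 − 496996.02 = 172635.75.
Divide by its size: 172635.75 / 300 = 575.4525 → 575.45.

575.45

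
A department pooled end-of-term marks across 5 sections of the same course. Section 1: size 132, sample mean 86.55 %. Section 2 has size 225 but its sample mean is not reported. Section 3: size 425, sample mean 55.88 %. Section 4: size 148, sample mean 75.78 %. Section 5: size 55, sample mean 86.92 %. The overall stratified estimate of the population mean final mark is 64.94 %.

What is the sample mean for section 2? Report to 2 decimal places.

N = 132 + 225 + 425 + 148 + 55 = 985.
Overall total = μ·N = 64.94·985 = 63965.9.
Subtract the known strata: 132·86.55 + 425·55.88 + 148·75.78 + 55·86.92 = 51169.64.
Remaining total for section 2: 63965.9 − 51169.64 = 12796.26.
Divide by its size: 12796.26 / 225 = 56.8723... → 56.87.

56.87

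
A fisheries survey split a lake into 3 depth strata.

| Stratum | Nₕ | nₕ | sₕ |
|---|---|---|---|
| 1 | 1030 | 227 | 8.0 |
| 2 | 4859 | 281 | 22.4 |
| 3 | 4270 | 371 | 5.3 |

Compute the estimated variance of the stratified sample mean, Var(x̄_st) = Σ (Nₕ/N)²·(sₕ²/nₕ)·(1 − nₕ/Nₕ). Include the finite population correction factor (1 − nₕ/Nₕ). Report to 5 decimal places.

0.39934

N = 10159; Wₕ = Nₕ/N.
stratum 1: (1030/10159)²·8.0²/227·(1 − 227/1030) = 0.00225946
stratum 2: (4859/10159)²·22.4²/281·(1 − 281/4859) = 0.38486683
stratum 3: (4270/10159)²·5.3²/371·(1 − 371/4270) = 0.01221397
Sum = 0.39934027 → 0.39934.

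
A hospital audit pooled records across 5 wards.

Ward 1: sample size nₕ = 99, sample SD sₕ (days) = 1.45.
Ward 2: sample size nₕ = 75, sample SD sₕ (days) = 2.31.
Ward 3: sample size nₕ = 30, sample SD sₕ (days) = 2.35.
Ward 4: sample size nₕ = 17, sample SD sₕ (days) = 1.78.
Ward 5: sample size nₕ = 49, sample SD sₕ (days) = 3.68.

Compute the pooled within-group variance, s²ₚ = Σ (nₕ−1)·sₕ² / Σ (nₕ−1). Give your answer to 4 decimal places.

5.5162

Degrees of freedom: 98 + 74 + 29 + 16 + 48 = 265.
Σ(nₕ−1)sₕ² = 98·2.1025 + 74·5.3361 + 29·5.5225 + 16·3.1684 + 48·13.5424 = 1461.7985.
s²ₚ = 1461.7985 / 265 = 5.516221... → 5.5162.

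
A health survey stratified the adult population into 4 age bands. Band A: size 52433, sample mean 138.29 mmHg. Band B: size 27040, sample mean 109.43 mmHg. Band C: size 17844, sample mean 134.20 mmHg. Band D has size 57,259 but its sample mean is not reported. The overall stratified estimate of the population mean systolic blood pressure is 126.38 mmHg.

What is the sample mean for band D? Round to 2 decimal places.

Σ Nₕx̄ₕ = N·μ, so 57259·x̄_D = 154576·126.38 − (52433·138.29 + 27040·109.43 + 17844·134.20).
= 19535314.88 − 12604611.57 = 6930703.31.
x̄_D = 6930703.31 / 57259 = 121.0413... → 121.04.

121.04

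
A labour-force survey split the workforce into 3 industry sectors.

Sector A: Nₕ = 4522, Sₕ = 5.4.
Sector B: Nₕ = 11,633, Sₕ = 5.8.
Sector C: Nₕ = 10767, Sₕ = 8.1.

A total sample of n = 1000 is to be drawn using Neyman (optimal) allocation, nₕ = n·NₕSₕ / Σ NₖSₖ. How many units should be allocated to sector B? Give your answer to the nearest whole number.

Σ NₕSₕ = 4522·5.4 + 11633·5.8 + 10767·8.1 = 179102.9.
Share for B: 67471.4/179102.9 = 0.37672.
n_B = 1000 × 0.37672 = 376.719... → 377.

377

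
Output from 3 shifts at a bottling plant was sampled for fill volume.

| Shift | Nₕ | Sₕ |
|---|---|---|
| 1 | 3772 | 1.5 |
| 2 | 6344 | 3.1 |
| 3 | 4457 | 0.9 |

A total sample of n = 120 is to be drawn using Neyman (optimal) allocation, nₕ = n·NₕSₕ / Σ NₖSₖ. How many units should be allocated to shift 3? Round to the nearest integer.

Σ NₕSₕ = 3772·1.5 + 6344·3.1 + 4457·0.9 = 29335.7.
Share for 3: 4011.3/29335.7 = 0.13674.
n_3 = 120 × 0.13674 = 16.409... → 16.

16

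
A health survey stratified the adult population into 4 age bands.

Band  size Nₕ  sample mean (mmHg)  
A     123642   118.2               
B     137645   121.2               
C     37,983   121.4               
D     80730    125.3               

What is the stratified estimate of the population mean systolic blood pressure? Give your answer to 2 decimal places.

121.11

N = 380000; weights Wₕ = Nₕ/N = (0.3254, 0.3622, 0.1000, 0.2124).
x̄_st = Σ Wₕ·x̄ₕ = 0.3254·118.2 + 0.3622·121.2 + 0.1000·121.4 + 0.2124·125.3 ≈ 121.1149...
→ 121.11.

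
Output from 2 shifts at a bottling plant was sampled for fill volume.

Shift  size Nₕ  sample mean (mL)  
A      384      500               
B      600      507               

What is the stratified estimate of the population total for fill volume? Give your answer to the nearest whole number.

Population total = Σ Nₕ·x̄ₕ (each stratum's size times its mean).
384·500 + 600·507 = 192000 + 304200 = 496200.

496200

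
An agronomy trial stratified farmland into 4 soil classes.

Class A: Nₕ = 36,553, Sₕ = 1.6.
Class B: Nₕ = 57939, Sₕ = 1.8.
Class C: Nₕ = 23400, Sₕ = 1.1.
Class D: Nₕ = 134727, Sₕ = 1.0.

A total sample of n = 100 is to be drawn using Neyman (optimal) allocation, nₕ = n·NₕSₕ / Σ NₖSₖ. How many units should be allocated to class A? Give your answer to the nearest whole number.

18

Σ NₕSₕ = 36553·1.6 + 57939·1.8 + 23400·1.1 + 134727·1.0 = 323242.
Share for A: 58484.8/323242 = 0.18093.
n_A = 100 × 0.18093 = 18.093... → 18.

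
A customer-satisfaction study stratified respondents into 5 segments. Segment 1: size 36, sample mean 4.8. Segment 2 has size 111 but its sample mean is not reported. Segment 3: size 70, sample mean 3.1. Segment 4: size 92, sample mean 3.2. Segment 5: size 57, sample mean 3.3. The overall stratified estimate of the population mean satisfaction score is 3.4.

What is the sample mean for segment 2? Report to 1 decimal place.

N = 36 + 111 + 70 + 92 + 57 = 366.
Overall total = μ·N = 3.4·366 = 1244.4.
Subtract the known strata: 36·4.8 + 70·3.1 + 92·3.2 + 57·3.3 = 872.3.
Remaining total for segment 2: 1244.4 − 872.3 = 372.1.
Divide by its size: 372.1 / 111 = 3.352... → 3.4.

3.4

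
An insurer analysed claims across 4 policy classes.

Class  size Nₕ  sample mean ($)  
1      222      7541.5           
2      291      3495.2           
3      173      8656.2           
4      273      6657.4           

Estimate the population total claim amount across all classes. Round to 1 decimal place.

6006309.0

1: 222·7541.5 = 1674213
2: 291·3495.2 = 1017103.2
3: 173·8656.2 = 1497522.6
4: 273·6657.4 = 1817470.2
τ̂ = Σ Nₕx̄ₕ = 6006309.0.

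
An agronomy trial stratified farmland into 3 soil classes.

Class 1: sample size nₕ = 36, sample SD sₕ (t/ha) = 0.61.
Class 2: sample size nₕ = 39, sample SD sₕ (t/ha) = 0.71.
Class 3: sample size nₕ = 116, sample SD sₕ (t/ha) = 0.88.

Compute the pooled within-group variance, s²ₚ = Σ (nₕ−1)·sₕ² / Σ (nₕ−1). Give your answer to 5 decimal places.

0.64487

1: (36−1)·0.61² = 35·0.3721 = 13.0235
2: (39−1)·0.71² = 38·0.5041 = 19.1558
3: (116−1)·0.88² = 115·0.7744 = 89.056
Numerator = 121.2353; denominator = Σ(nₕ−1) = 188.
s²ₚ = 121.2353/188 = 0.6448686... → 0.64487.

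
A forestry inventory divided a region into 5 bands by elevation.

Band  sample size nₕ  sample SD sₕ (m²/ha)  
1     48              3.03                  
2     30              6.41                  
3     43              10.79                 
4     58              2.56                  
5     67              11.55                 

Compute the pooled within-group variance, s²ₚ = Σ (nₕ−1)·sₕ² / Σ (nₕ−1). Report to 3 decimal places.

1: (48−1)·3.03² = 47·9.1809 = 431.5023
2: (30−1)·6.41² = 29·41.0881 = 1191.5549
3: (43−1)·10.79² = 42·116.4241 = 4889.8122
4: (58−1)·2.56² = 57·6.5536 = 373.5552
5: (67−1)·11.55² = 66·133.4025 = 8804.565
Numerator = 15690.9896; denominator = Σ(nₕ−1) = 241.
s²ₚ = 15690.9896/241 = 65.10784... → 65.108.

65.108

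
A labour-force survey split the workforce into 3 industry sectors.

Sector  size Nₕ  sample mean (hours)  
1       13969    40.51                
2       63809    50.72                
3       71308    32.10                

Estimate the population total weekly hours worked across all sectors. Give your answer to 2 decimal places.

Estimate total by summing Nₕ·x̄ₕ over strata.
13969·40.51 + 63809·50.72 + 71308·32.10 = 565884.19 + 3236392.48 + 2288986.8 = 6091263.47.

6091263.47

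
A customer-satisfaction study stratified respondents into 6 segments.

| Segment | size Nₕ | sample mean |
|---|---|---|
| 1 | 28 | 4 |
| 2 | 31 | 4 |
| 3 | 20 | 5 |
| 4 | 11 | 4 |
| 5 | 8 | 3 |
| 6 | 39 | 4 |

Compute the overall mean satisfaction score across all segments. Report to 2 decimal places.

4.09

N = 137; weights Wₕ = Nₕ/N = (0.2044, 0.2263, 0.1460, 0.0803, 0.0584, 0.2847).
x̄_st = Σ Wₕ·x̄ₕ = 0.2044·4 + 0.2263·4 + 0.1460·5 + 0.0803·4 + 0.0584·3 + 0.2847·4 ≈ 4.0876...
→ 4.09.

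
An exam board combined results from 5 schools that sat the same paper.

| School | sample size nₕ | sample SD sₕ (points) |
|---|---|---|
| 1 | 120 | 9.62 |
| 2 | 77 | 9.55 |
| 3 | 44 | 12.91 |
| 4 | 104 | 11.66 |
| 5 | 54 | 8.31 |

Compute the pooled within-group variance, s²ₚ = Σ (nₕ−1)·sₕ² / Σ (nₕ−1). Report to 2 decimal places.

108.56

Degrees of freedom: 119 + 76 + 43 + 103 + 53 = 394.
Σ(nₕ−1)sₕ² = 119·92.5444 + 76·91.2025 + 43·166.6681 + 103·135.9556 + 53·69.0561 = 42774.302.
s²ₚ = 42774.302 / 394 = 108.5642... → 108.56.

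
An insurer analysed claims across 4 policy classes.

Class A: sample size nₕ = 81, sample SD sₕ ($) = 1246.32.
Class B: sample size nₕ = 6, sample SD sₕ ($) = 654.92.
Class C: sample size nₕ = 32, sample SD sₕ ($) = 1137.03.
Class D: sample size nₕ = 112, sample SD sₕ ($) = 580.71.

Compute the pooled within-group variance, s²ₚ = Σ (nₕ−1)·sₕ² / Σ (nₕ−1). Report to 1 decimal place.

Degrees of freedom: 80 + 5 + 31 + 111 = 227.
Σ(nₕ−1)sₕ² = 80·1553313.5424 + 5·428920.2064 + 31·1292837.2209 + 111·337224.1041 = 203919513.827.
s²ₚ = 203919513.827 / 227 = 898323.849... → 898323.8.

898323.8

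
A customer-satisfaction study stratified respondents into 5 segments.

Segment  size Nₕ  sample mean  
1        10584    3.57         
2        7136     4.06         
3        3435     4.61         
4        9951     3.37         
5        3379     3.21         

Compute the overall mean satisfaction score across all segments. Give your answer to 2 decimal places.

3.68

N = 34485; weights Wₕ = Nₕ/N = (0.3069, 0.2069, 0.0996, 0.2886, 0.0980).
x̄_st = Σ Wₕ·x̄ₕ = 0.3069·3.57 + 0.2069·4.06 + 0.0996·4.61 + 0.2886·3.37 + 0.0980·3.21 ≈ 3.6820...
→ 3.68.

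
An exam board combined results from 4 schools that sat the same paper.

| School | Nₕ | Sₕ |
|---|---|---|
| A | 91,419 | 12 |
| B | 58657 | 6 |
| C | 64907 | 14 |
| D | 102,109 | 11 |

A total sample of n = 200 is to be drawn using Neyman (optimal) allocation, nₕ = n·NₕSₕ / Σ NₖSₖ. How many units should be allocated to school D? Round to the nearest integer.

65

A: NₕSₕ = 91419·12 = 1097028
B: NₕSₕ = 58657·6 = 351942
C: NₕSₕ = 64907·14 = 908698
D: NₕSₕ = 102109·11 = 1123199
Σ NₕSₕ = 3480867.
n_D = 200·1123199/3480867 = 64.536... → 65.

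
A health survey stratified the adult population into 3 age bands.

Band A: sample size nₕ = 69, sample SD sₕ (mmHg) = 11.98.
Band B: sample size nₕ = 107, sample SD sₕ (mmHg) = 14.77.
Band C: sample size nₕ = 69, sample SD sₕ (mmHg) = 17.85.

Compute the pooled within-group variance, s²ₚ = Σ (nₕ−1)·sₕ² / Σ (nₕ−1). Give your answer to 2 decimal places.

225.41

Degrees of freedom: 68 + 106 + 68 = 242.
Σ(nₕ−1)sₕ² = 68·143.5204 + 106·218.1529 + 68·318.6225 = 54549.9246.
s²ₚ = 54549.9246 / 242 = 225.4129... → 225.41.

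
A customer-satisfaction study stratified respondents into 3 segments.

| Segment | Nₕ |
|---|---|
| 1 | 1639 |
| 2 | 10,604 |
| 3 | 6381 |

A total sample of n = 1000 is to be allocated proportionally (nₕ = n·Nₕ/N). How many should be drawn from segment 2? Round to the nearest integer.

569

Share of segment 2 = 10604/18624 = 0.56937.
Allocate 1000 × 0.56937 = 569.373... → 569.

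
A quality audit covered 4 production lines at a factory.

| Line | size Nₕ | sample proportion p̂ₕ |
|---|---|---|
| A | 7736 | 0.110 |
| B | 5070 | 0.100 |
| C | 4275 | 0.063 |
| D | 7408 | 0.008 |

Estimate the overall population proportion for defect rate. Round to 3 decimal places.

0.069

Wₕ = Nₕ/N with N = 24489: 0.3159, 0.2070, 0.1746, 0.3025.
p̂_st = 0.3159·0.110 + 0.2070·0.100 + 0.1746·0.063 + 0.3025·0.008 ≈ 0.06887... → 0.069.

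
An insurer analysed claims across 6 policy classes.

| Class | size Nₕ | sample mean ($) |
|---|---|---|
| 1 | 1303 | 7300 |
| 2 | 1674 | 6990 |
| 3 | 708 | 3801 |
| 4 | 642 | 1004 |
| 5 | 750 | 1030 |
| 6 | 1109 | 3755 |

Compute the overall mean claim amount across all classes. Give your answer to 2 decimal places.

4766.51

N = 6186; weights Wₕ = Nₕ/N = (0.2106, 0.2706, 0.1145, 0.1038, 0.1212, 0.1793).
x̄_st = Σ Wₕ·x̄ₕ = 0.2106·7300 + 0.2706·6990 + 0.1145·3801 + 0.1038·1004 + 0.1212·1030 + 0.1793·3755 ≈ 4766.5100...
→ 4766.51.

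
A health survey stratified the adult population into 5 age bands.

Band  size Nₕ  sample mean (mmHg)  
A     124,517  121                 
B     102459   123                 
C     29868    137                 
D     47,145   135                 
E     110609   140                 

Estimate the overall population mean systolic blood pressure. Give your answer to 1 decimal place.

129.3

x̄_st = (Σ Nₕx̄ₕ) / (Σ Nₕ) = (124517·121 + 102459·123 + 29868·137 + 47145·135 + 110609·140) / 414598
= 53610765 / 414598 = 129.308... → 129.3.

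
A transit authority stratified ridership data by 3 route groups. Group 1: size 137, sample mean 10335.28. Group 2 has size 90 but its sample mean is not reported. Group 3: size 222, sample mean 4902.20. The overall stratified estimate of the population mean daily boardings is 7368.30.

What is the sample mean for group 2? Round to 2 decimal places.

Σ Nₕx̄ₕ = N·μ, so 90·x̄_2 = 449·7368.30 − (137·10335.28 + 222·4902.20).
= 3308366.7 − 2504221.76 = 804144.94.
x̄_2 = 804144.94 / 90 = 8934.9438... → 8934.94.

8934.94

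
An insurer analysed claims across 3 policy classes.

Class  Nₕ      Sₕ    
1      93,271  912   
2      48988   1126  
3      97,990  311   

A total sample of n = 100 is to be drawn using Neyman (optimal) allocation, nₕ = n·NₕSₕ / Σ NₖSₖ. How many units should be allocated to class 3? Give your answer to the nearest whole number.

18

Σ NₕSₕ = 93271·912 + 48988·1126 + 97990·311 = 170698530.
Share for 3: 30474890/170698530 = 0.17853.
n_3 = 100 × 0.17853 = 17.853... → 18.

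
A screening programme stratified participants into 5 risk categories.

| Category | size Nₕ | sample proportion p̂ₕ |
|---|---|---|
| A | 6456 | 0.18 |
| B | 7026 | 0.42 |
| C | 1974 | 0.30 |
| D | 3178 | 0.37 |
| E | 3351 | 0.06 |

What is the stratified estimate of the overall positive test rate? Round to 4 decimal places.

Wₕ = Nₕ/N with N = 21985: 0.2937, 0.3196, 0.0898, 0.1446, 0.1524.
p̂_st = 0.2937·0.18 + 0.3196·0.42 + 0.0898·0.30 + 0.1446·0.37 + 0.1524·0.06 ≈ 0.276649... → 0.2766.

0.2766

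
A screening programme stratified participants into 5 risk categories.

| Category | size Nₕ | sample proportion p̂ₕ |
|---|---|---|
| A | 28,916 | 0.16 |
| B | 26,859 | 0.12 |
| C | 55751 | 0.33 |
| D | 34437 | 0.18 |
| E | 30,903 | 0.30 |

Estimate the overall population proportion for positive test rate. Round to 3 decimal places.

Wₕ = Nₕ/N with N = 176866: 0.1635, 0.1519, 0.3152, 0.1947, 0.1747.
p̂_st = 0.1635·0.16 + 0.1519·0.12 + 0.3152·0.33 + 0.1947·0.18 + 0.1747·0.30 ≈ 0.23587... → 0.236.

0.236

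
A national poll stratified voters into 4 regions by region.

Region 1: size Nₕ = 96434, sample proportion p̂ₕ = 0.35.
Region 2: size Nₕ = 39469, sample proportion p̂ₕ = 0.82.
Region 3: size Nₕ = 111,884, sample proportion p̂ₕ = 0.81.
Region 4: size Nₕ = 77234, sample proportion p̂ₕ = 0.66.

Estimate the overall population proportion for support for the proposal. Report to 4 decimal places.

Wₕ = Nₕ/N with N = 325021: 0.2967, 0.1214, 0.3442, 0.2376.
p̂_st = 0.2967·0.35 + 0.1214·0.82 + 0.3442·0.81 + 0.2376·0.66 ≈ 0.639088... → 0.6391.

0.6391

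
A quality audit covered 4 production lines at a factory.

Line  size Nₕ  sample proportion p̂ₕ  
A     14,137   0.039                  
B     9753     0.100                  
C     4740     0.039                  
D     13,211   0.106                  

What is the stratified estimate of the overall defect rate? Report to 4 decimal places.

0.0744

N = 14137 + 9753 + 4740 + 13211 = 41841.
Overall proportion = Σ (Nₕ/N)·p̂ₕ.
Σ Nₕp̂ₕ = 551.343 + 975.3 + 184.86 + 1400.366 = 3111.869.
3111.869 / 41841 = 0.074374... → 0.0744.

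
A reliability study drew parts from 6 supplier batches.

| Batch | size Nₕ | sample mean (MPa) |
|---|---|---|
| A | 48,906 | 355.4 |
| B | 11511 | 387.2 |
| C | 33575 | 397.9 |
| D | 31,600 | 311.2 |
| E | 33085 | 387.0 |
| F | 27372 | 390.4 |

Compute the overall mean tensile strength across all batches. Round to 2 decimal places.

368.30

N = 186049; weights Wₕ = Nₕ/N = (0.2629, 0.0619, 0.1805, 0.1698, 0.1778, 0.1471).
x̄_st = Σ Wₕ·x̄ₕ = 0.2629·355.4 + 0.0619·387.2 + 0.1805·397.9 + 0.1698·311.2 + 0.1778·387.0 + 0.1471·390.4 ≈ 368.2986...
→ 368.30.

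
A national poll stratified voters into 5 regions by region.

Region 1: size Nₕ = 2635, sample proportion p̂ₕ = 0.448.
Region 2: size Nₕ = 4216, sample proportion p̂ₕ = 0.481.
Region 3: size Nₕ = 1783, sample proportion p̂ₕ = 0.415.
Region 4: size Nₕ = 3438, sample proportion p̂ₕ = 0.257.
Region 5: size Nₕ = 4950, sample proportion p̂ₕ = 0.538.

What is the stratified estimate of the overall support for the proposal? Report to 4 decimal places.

0.4403

Wₕ = Nₕ/N with N = 17022: 0.1548, 0.2477, 0.1047, 0.2020, 0.2908.
p̂_st = 0.1548·0.448 + 0.2477·0.481 + 0.1047·0.415 + 0.2020·0.257 + 0.2908·0.538 ≈ 0.440312... → 0.4403.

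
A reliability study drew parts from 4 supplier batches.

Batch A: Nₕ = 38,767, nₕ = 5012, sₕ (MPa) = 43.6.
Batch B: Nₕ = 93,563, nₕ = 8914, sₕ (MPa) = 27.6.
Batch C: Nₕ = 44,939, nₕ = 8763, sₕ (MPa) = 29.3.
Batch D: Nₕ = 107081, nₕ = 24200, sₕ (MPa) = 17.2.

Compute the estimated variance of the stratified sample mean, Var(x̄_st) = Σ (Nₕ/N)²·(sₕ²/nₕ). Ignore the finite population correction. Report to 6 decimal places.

N = 284350; Wₕ = Nₕ/N.
batch A: (38767/284350)²·43.6²/5012 = 0.007049849
batch B: (93563/284350)²·27.6²/8914 = 0.009252250
batch C: (44939/284350)²·29.3²/8763 = 0.002446937
batch D: (107081/284350)²·17.2²/24200 = 0.001733644
Sum = 0.020482680 → 0.020483.

0.020483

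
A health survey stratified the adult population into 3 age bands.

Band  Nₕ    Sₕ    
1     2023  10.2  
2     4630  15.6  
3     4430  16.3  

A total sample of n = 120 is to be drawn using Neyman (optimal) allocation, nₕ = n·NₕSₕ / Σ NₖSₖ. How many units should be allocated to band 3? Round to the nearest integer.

52

1: NₕSₕ = 2023·10.2 = 20634.6
2: NₕSₕ = 4630·15.6 = 72228
3: NₕSₕ = 4430·16.3 = 72209
Σ NₕSₕ = 165071.6.
n_3 = 120·72209/165071.6 = 52.493... → 52.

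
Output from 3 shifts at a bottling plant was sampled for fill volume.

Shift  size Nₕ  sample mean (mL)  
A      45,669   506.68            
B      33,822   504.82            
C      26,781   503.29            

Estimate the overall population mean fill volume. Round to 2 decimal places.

505.23

N = 106272; weights Wₕ = Nₕ/N = (0.4297, 0.3183, 0.2520).
x̄_st = Σ Wₕ·x̄ₕ = 0.4297·506.68 + 0.3183·504.82 + 0.2520·503.29 ≈ 505.2337...
→ 505.23.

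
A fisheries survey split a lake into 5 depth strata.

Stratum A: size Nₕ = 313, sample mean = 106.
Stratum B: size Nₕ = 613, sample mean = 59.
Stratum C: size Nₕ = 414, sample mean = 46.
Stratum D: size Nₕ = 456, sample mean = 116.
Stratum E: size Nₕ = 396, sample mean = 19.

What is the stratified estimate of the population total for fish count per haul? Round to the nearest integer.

148809

Estimate total by summing Nₕ·x̄ₕ over strata.
313·106 + 613·59 + 414·46 + 456·116 + 396·19 = 33178 + 36167 + 19044 + 52896 + 7524 = 148809.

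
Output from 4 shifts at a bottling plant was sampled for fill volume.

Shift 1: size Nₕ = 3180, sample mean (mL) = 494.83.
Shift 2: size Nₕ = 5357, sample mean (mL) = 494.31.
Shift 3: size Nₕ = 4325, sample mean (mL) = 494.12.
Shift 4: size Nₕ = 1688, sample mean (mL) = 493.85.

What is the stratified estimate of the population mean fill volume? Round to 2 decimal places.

494.31

N = 3180 + 5357 + 4325 + 1688 = 14550.
Weight each subgroup mean by Nₕ/N and sum.
Σ Nₕx̄ₕ = 3180·494.83 + 5357·494.31 + 4325·494.12 + 1688·493.85 = 1573559.4 + 2648018.67 + 2137069 + 833618.8 = 7192265.87.
Divide by N: 7192265.87 / 14550 = 494.3138... → 494.31.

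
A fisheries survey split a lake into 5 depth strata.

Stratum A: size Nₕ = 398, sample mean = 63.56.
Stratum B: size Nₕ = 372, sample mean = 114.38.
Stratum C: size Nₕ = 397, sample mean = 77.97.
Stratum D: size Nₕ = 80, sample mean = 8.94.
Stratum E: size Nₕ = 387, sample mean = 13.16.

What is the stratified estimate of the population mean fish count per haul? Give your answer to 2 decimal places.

x̄_st = (Σ Nₕx̄ₕ) / (Σ Nₕ) = (398·63.56 + 372·114.38 + 397·77.97 + 80·8.94 + 387·13.16) / 1634
= 104608.45 / 1634 = 64.0199... → 64.02.

64.02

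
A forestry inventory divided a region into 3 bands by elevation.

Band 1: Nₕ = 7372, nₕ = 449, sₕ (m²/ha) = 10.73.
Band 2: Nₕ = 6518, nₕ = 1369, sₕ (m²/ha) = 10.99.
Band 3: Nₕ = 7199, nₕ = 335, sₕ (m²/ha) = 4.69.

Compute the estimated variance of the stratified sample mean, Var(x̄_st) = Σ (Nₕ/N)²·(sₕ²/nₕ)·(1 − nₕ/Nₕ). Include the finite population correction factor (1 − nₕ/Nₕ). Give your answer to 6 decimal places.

N = 21089. Term for each stratum: Wₕ²sₕ²/nₕ·(1−nₕ/Nₕ).
Var(x̄_st) = 0.029425292 + 0.006657593 + 0.007295219 = 0.043378104 → 0.043378.

0.043378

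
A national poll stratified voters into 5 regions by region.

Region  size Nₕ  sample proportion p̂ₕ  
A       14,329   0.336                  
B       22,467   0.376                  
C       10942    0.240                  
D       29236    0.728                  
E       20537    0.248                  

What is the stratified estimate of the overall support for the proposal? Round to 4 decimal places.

0.4334

N = 14329 + 22467 + 10942 + 29236 + 20537 = 97511.
Overall proportion = Σ (Nₕ/N)·p̂ₕ.
Σ Nₕp̂ₕ = 4814.544 + 8447.592 + 2626.08 + 21283.808 + 5093.176 = 42265.2.
42265.2 / 97511 = 0.433440... → 0.4334.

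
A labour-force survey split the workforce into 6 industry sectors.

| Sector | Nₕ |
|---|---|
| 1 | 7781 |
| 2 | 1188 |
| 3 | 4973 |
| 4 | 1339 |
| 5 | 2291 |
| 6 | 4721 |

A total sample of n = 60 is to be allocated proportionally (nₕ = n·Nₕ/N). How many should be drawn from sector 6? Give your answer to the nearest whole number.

13

N = 7781 + 1188 + 4973 + 1339 + 2291 + 4721 = 22293.
n_6 = 60·4721/22293 = 12.706... → 13.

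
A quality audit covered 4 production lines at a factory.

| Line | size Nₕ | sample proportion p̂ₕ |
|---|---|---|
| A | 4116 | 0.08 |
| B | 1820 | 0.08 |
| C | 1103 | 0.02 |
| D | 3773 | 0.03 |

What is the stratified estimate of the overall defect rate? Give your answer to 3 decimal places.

0.056

N = 4116 + 1820 + 1103 + 3773 = 10812.
Overall proportion = Σ (Nₕ/N)·p̂ₕ.
Σ Nₕp̂ₕ = 329.28 + 145.6 + 22.06 + 113.19 = 610.13.
610.13 / 10812 = 0.05643... → 0.056.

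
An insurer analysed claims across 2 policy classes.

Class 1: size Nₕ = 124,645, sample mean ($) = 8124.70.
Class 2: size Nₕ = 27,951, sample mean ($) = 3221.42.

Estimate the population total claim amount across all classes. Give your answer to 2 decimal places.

Estimate total by summing Nₕ·x̄ₕ over strata.
124645·8124.70 + 27951·3221.42 = 1012703231.5 + 90041910.42 = 1102745141.92.

1102745141.92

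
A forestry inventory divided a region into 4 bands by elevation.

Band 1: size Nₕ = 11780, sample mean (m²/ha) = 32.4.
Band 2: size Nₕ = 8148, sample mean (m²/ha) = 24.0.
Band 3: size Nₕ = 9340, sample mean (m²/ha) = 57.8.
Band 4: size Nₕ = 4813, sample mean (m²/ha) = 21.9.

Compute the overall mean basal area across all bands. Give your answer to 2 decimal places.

x̄_st = (Σ Nₕx̄ₕ) / (Σ Nₕ) = (11780·32.4 + 8148·24.0 + 9340·57.8 + 4813·21.9) / 34081
= 1222480.7 / 34081 = 35.8699... → 35.87.

35.87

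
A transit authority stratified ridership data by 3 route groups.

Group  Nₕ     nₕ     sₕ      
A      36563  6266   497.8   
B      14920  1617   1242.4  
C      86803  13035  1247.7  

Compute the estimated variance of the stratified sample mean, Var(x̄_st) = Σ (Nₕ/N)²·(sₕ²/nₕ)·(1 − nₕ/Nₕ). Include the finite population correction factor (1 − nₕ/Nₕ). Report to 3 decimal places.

N = 138286; Wₕ = Nₕ/N.
group A: (36563/138286)²·497.8²/6266·(1 − 6266/36563) = 2.290891
group B: (14920/138286)²·1242.4²/1617·(1 − 1617/14920) = 9.907746
group C: (86803/138286)²·1247.7²/13035·(1 − 13035/86803) = 39.990389
Sum = 52.189026 → 52.189.

52.189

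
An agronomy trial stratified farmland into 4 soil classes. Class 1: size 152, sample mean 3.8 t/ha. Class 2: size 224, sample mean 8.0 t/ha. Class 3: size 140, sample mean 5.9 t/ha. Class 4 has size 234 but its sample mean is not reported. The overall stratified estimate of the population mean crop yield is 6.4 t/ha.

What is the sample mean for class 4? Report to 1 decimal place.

N = 152 + 224 + 140 + 234 = 750.
Overall total = μ·N = 6.4·750 = 4800.
Subtract the known strata: 152·3.8 + 224·8.0 + 140·5.9 = 3195.6.
Remaining total for class 4: 4800 − 3195.6 = 1604.4.
Divide by its size: 1604.4 / 234 = 6.856... → 6.9.

6.9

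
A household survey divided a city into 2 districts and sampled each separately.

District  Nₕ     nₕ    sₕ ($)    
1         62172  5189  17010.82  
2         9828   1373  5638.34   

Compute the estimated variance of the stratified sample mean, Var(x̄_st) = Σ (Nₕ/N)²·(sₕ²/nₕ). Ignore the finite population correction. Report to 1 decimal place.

N = 72000; Wₕ = Nₕ/N.
district 1: (62172/72000)²·17010.82²/5189 = 41580.6727
district 2: (9828/72000)²·5638.34²/1373 = 431.4170
Sum = 42012.0898 → 42012.1.

42012.1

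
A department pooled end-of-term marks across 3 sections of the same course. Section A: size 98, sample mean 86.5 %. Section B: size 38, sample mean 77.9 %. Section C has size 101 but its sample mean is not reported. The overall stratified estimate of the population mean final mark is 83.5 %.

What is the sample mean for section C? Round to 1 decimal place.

82.7

N = 98 + 38 + 101 = 237.
Overall total = μ·N = 83.5·237 = 19789.5.
Subtract the known strata: 98·86.5 + 38·77.9 = 11437.2.
Remaining total for section C: 19789.5 − 11437.2 = 8352.3.
Divide by its size: 8352.3 / 101 = 82.696... → 82.7.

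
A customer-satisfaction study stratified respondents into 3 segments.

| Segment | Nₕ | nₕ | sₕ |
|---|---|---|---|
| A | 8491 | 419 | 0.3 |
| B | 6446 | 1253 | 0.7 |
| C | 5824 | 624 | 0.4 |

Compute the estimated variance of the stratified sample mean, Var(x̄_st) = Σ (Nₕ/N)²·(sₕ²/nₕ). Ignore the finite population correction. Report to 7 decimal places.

0.0000938

N = 20761; Wₕ = Nₕ/N.
segment A: (8491/20761)²·0.3²/419 = 0.0000359294
segment B: (6446/20761)²·0.7²/1253 = 0.0000376989
segment C: (5824/20761)²·0.4²/624 = 0.0000201782
Sum = 0.0000938065 → 0.0000938.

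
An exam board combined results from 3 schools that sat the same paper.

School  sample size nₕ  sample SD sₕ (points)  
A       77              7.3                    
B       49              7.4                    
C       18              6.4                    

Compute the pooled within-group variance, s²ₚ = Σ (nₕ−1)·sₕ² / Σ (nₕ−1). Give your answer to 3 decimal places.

52.304

A: (77−1)·7.3² = 76·53.29 = 4050.04
B: (49−1)·7.4² = 48·54.76 = 2628.48
C: (18−1)·6.4² = 17·40.96 = 696.32
Numerator = 7374.84; denominator = Σ(nₕ−1) = 141.
s²ₚ = 7374.84/141 = 52.30383... → 52.304.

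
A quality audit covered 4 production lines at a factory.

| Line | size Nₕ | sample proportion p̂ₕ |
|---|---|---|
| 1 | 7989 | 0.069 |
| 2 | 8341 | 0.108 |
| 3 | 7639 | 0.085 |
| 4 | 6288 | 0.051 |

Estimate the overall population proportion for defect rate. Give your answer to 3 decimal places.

0.080

N = 7989 + 8341 + 7639 + 6288 = 30257.
Overall proportion = Σ (Nₕ/N)·p̂ₕ.
Σ Nₕp̂ₕ = 551.241 + 900.828 + 649.315 + 320.688 = 2422.072.
2422.072 / 30257 = 0.08005... → 0.080.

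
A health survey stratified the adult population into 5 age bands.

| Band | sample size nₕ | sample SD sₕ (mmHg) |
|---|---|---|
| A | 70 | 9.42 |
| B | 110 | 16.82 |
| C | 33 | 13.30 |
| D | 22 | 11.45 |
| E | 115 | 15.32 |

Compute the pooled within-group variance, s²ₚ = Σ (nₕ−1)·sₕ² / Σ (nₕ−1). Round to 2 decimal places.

A: (70−1)·9.42² = 69·88.7364 = 6122.8116
B: (110−1)·16.82² = 109·282.9124 = 30837.4516
C: (33−1)·13.30² = 32·176.89 = 5660.48
D: (22−1)·11.45² = 21·131.1025 = 2753.1525
E: (115−1)·15.32² = 114·234.7024 = 26756.0736
Numerator = 72129.9693; denominator = Σ(nₕ−1) = 345.
s²ₚ = 72129.9693/345 = 209.0724... → 209.07.

209.07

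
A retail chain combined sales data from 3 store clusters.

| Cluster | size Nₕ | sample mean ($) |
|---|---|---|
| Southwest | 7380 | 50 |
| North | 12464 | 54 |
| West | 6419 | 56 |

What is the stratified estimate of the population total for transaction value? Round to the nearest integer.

Population total = Σ Nₕ·x̄ₕ (each stratum's size times its mean).
7380·50 + 12464·54 + 6419·56 = 369000 + 673056 + 359464 = 1401520.

1401520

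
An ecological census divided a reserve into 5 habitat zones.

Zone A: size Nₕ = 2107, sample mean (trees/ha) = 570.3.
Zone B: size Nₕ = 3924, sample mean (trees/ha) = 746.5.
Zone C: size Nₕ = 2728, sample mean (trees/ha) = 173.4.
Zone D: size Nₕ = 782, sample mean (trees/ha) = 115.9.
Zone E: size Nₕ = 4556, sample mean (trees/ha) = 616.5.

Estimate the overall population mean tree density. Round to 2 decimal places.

x̄_st = (Σ Nₕx̄ₕ) / (Σ Nₕ) = (2107·570.3 + 3924·746.5 + 2728·173.4 + 782·115.9 + 4556·616.5) / 14097
= 7503331.1 / 14097 = 532.2644... → 532.26.

532.26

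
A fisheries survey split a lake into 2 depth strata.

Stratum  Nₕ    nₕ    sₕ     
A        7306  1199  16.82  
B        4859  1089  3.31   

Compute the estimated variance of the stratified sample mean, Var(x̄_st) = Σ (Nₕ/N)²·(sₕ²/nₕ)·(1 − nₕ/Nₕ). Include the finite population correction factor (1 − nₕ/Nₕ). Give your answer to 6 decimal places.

N = 12165; Wₕ = Nₕ/N.
stratum A: (7306/12165)²·16.82²/1199·(1 − 1199/7306) = 0.071140377
stratum B: (4859/12165)²·3.31²/1089·(1 − 1089/4859) = 0.001245352
Sum = 0.072385729 → 0.072386.

0.072386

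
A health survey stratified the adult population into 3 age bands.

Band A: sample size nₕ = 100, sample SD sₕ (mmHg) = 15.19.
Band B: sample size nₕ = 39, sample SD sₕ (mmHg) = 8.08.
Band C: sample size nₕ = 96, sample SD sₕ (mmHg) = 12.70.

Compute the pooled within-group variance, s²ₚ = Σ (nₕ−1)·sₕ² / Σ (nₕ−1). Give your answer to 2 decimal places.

175.20

A: (100−1)·15.19² = 99·230.7361 = 22842.8739
B: (39−1)·8.08² = 38·65.2864 = 2480.8832
C: (96−1)·12.70² = 95·161.29 = 15322.55
Numerator = 40646.3071; denominator = Σ(nₕ−1) = 232.
s²ₚ = 40646.3071/232 = 175.1996... → 175.20.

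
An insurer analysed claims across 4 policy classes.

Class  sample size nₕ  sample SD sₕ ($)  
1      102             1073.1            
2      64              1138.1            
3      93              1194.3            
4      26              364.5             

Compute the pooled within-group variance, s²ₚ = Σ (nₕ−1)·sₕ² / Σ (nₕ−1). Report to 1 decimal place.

Degrees of freedom: 101 + 63 + 92 + 25 = 281.
Σ(nₕ−1)sₕ² = 101·1151543.61 + 63·1295271.61 + 92·1426352.49 + 25·132860.25 = 332453951.37.
s²ₚ = 332453951.37 / 281 = 1183110.147... → 1183110.1.

1183110.1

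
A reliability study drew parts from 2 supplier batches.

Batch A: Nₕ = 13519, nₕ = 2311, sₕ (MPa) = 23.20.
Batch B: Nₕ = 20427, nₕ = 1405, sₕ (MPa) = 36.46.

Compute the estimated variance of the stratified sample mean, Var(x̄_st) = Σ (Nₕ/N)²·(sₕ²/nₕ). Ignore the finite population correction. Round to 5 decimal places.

N = 33946; Wₕ = Nₕ/N.
batch A: (13519/33946)²·23.20²/2311 = 0.03693924
batch B: (20427/33946)²·36.46²/1405 = 0.34260127
Sum = 0.37954051 → 0.37954.

0.37954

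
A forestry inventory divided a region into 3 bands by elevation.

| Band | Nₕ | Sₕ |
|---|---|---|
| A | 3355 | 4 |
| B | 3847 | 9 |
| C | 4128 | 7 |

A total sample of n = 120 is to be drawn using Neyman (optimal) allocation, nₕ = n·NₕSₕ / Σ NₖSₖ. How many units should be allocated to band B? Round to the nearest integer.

A: NₕSₕ = 3355·4 = 13420
B: NₕSₕ = 3847·9 = 34623
C: NₕSₕ = 4128·7 = 28896
Σ NₕSₕ = 76939.
n_B = 120·34623/76939 = 54.001... → 54.

54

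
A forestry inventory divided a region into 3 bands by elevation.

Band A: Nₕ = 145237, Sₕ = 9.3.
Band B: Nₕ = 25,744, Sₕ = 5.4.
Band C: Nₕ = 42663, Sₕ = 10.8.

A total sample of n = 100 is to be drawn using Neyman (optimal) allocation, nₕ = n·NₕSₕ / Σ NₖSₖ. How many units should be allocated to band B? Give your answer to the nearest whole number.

A: NₕSₕ = 145237·9.3 = 1350704.1
B: NₕSₕ = 25744·5.4 = 139017.6
C: NₕSₕ = 42663·10.8 = 460760.4
Σ NₕSₕ = 1950482.1.
n_B = 100·139017.6/1950482.1 = 7.127... → 7.

7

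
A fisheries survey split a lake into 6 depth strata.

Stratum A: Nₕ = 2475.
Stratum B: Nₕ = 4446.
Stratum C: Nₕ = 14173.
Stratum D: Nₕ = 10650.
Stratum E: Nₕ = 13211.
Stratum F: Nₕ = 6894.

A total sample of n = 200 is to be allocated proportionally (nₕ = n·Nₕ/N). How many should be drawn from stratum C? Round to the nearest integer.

55

N = 2475 + 4446 + 14173 + 10650 + 13211 + 6894 = 51849.
n_C = 200·14173/51849 = 54.670... → 55.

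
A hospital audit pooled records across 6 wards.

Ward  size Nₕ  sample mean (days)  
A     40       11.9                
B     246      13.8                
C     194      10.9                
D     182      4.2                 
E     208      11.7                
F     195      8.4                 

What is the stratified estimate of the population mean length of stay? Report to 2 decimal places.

N = 40 + 246 + 194 + 182 + 208 + 195 = 1065.
Overall mean = Σ (Nₕ/N)·x̄ₕ — weight by population share, not a simple average.
Σ Nₕx̄ₕ = 40·11.9 + 246·13.8 + 194·10.9 + 182·4.2 + 208·11.7 + 195·8.4 = 476 + 3394.8 + 2114.6 + 764.4 + 2433.6 + 1638 = 10821.4.
Divide by N: 10821.4 / 1065 = 10.1609... → 10.16.

10.16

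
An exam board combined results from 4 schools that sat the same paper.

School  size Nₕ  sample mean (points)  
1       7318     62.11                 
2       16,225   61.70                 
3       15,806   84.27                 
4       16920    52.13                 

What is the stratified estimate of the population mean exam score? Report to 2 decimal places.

N = 7318 + 16225 + 15806 + 16920 = 56269.
Overall mean = Σ (Nₕ/N)·x̄ₕ — weight by population share, not a simple average.
Σ Nₕx̄ₕ = 7318·62.11 + 16225·61.70 + 15806·84.27 + 16920·52.13 = 454520.98 + 1001082.5 + 1331971.62 + 882039.6 = 3669614.7.
Divide by N: 3669614.7 / 56269 = 65.2156... → 65.22.

65.22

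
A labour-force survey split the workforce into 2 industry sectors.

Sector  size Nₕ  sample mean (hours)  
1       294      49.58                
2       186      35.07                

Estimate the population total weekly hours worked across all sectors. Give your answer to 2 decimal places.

1: 294·49.58 = 14576.52
2: 186·35.07 = 6523.02
τ̂ = Σ Nₕx̄ₕ = 21099.54.

21099.54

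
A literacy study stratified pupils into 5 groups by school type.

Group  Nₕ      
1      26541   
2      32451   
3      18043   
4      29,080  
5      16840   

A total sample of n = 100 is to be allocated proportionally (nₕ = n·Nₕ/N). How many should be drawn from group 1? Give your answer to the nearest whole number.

Share of group 1 = 26541/122955 = 0.21586.
Allocate 100 × 0.21586 = 21.586... → 22.

22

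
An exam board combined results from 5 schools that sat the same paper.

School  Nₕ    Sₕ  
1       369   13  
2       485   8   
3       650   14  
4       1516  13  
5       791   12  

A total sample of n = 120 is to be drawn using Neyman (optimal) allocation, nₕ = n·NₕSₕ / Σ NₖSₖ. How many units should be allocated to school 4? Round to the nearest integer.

50

1: NₕSₕ = 369·13 = 4797
2: NₕSₕ = 485·8 = 3880
3: NₕSₕ = 650·14 = 9100
4: NₕSₕ = 1516·13 = 19708
5: NₕSₕ = 791·12 = 9492
Σ NₕSₕ = 46977.
n_4 = 120·19708/46977 = 50.343... → 50.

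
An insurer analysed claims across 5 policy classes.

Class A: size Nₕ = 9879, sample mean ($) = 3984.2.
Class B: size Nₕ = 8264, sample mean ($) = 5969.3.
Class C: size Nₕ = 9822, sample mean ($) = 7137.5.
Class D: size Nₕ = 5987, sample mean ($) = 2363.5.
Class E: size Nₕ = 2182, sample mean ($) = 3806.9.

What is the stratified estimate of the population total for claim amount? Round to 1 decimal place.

181251662.3

Estimate total by summing Nₕ·x̄ₕ over strata.
9879·3984.2 + 8264·5969.3 + 9822·7137.5 + 5987·2363.5 + 2182·3806.9 = 39359911.8 + 49330295.2 + 70104525 + 14150274.5 + 8306655.8 = 181251662.3.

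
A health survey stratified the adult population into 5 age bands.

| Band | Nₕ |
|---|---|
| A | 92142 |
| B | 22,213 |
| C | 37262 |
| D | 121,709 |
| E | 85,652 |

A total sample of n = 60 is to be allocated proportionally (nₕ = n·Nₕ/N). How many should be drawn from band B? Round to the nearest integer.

4

N = 92142 + 22213 + 37262 + 121709 + 85652 = 358978.
n_B = 60·22213/358978 = 3.713... → 4.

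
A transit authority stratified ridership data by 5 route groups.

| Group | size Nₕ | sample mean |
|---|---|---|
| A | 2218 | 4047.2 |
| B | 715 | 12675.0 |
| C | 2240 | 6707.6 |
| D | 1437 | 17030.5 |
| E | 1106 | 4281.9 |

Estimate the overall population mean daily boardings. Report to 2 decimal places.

8070.63

x̄_st = (Σ Nₕx̄ₕ) / (Σ Nₕ) = (2218·4047.2 + 715·12675.0 + 2240·6707.6 + 1437·17030.5 + 1106·4281.9) / 7716
= 62272948.5 / 7716 = 8070.6258... → 8070.63.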